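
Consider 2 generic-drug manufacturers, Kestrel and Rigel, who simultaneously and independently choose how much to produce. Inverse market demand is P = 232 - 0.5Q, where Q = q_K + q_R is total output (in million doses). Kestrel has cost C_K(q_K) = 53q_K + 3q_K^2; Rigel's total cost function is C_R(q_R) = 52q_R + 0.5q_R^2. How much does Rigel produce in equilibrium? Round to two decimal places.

Kestrel's profit: π_K = (232 - 0.5Q)q_K - (53q_K + 3q_K²). Setting ∂π_K/∂q_K = 0: 179 - 7q_K - (1/2)(q_R) = 0.
Rigel's profit: π_R = (232 - 0.5Q)q_R - (52q_R + (1/2)q_R²). Setting ∂π_R/∂q_R = 0: 180 - 2q_R - (1/2)(q_K) = 0.
Best responses: q_K = (179 - (1/2)q_R)/7, q_R = (180 - (1/2)q_K)/2.
Substituting one into the other gives q_K = 1072/55 and q_R = 85.1273.

85.13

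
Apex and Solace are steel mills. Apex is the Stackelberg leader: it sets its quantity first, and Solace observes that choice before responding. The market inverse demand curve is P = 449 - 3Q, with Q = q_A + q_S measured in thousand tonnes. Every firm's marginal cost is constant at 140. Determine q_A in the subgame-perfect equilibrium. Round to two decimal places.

The follower Solace best-responds to any q_A: π_S = (449 - 3Q)q_S - 140q_S.
Follower FOC: 309 - 3q_A - 6q_S = 0, so q_S(q_A) = (309 - 3q_A)/6.
Apex substitutes q_S(q_A) into its own profit: π_A = q_A(449 - 3q_A - (309 - 3q_A)/2) - 140q_A = (589/2 - (3/2)q_A)q_A - 140q_A.
Maximising: ∂π_A/∂q_A = 309/2 - 3q_A = 0, giving q_A = 103/2.
Then q_S = (309 - 3·(103/2))/6 = 103/4.

51.50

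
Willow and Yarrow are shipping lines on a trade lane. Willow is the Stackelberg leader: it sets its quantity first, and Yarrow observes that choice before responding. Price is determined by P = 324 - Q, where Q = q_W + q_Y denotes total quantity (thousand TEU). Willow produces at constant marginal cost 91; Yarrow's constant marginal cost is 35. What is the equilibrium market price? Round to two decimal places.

Solve by backward induction. Given q_W, the follower Yarrow maximises π_Y = (324 - q_W - q_Y)q_Y - 35q_Y.
∂π_Y/∂q_Y = 289 - q_W - 2q_Y = 0 gives the reaction function q_Y = (289 - q_W)/2.
Willow substitutes q_Y(q_W) into its own profit: π_W = q_W(324 - q_W - (289 - q_W)/2) - 91q_W = (359/2 - (1/2)q_W)q_W - 91q_W.
The leader's first-order condition 177/2 - q_W = 0 yields q_W = 177/2.
Then q_Y = (289 - 177/2)/2 = 401/4.
Total output Q = 755/4, so price P = 324 - 755/4 = 541/4.

135.25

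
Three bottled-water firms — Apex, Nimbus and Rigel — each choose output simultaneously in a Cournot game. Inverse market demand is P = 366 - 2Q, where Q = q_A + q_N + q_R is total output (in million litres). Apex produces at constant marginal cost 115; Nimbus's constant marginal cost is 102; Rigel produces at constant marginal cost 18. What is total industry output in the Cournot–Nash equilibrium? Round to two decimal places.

107.88

Apex's profit: π_A = (366 - 2Q)q_A - (115q_A). Setting ∂π_A/∂q_A = 0: 251 - 4q_A - 2(q_N + q_R) = 0.
Nimbus's profit: π_N = (366 - 2Q)q_N - (102q_N). Setting ∂π_N/∂q_N = 0: 264 - 4q_N - 2(q_A + q_R) = 0.
Rigel's profit: π_R = (366 - 2Q)q_R - (18q_R). Setting ∂π_R/∂q_R = 0: 348 - 4q_R - 2(q_A + q_N) = 0.
Adding the 3 conditions: 863 − 4Q − 4Q = 0, i.e. Q = 863/8.
Back-substituting: q_A = (251 − 863/4)/2 = 141/8, q_N = (264 − 863/4)/2 = 193/8, q_R = (348 − 863/4)/2 = 529/8.
Total output Q = 141/8 + 193/8 + 529/8 = 863/8.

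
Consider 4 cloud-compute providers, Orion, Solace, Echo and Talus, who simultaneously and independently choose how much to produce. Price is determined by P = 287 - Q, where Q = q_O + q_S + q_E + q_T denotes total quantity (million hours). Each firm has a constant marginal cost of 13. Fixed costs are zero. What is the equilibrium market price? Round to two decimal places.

Each firm earns π_i = (287 - Q)q_i - 13q_i.
Setting ∂π_i/∂q_i = 0 with rivals' quantities fixed: 274 - 2q_i - Σ_{j≠i} q_j = 0.
With identical firms every q_j equals q_i, so Σ_{j≠i} q_j = 3q_i and 274 = 5q_i, giving q_i = 274/5.
Total output Q = 1096/5, so price P = 287 - 1096/5 = 339/5.

67.80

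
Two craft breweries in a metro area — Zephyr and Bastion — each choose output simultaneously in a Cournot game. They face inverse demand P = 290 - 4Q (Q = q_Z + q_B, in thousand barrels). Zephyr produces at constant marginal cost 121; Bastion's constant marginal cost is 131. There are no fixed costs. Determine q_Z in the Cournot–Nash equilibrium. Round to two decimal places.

14.92

Zephyr's profit: π_Z = (290 - 4Q)q_Z - (121q_Z). Setting ∂π_Z/∂q_Z = 0: 169 - 8q_Z - 4(q_B) = 0.
Bastion's profit: π_B = (290 - 4Q)q_B - (131q_B). Setting ∂π_B/∂q_B = 0: 159 - 8q_B - 4(q_Z) = 0.
So q_Z = (169 - 4q_B)/8 and q_B = (159 - 4q_Z)/8.
Substituting one into the other gives q_Z = 179/12 and q_B = 149/12.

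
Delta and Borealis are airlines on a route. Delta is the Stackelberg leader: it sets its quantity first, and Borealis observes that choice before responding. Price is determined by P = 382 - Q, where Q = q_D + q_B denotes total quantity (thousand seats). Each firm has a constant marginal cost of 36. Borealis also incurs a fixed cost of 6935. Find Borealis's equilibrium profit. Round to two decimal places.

Solve by backward induction. Given q_D, the follower Borealis maximises π_B = (382 - q_D - q_B)q_B - 36q_B.
∂π_B/∂q_B = 346 - q_D - 2q_B = 0 gives the reaction function q_B = (346 - q_D)/2.
Delta substitutes q_B(q_D) into its own profit: π_D = q_D(382 - q_D - (346 - q_D)/2) - 36q_D = (209 - (1/2)q_D)q_D - 36q_D.
The leader's first-order condition 173 - q_D = 0 yields q_D = 173.
Then q_B = (346 - 173)/2 = 173/2.
Price P = 382 - 519/2 = 245/2.
Borealis's profit: (245/2 - 36)·(173/2) - 6935 = 547.2500.

547.25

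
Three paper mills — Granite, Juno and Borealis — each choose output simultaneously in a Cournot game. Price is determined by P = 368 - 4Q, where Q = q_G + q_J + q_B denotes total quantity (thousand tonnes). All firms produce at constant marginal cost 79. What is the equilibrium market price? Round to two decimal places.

Each firm earns π_i = (368 - 4Q)q_i - 79q_i.
Setting ∂π_i/∂q_i = 0 with rivals' quantities fixed: 289 - 8q_i - 4·Σ_{j≠i} q_j = 0.
By symmetry each firm produces the same amount; substituting Σ_{j≠i} q_j = 2q_i yields q_i = 289/16.
Total output Q = 867/16, so price P = 368 - 4·(867/16) = 605/4.

151.25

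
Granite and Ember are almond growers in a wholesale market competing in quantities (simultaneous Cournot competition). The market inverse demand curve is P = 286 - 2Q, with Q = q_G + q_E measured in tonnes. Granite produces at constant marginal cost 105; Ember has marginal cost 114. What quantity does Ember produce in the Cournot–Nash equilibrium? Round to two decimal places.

Granite's profit: π_G = (286 - 2Q)q_G - (105q_G). Setting ∂π_G/∂q_G = 0: 181 - 4q_G - 2(q_E) = 0.
Ember's first-order condition: 172 - 4q_E - 2(q_G) = 0.
Best responses: q_G = (181 - 2q_E)/4, q_E = (172 - 2q_G)/4.
Substituting one into the other gives q_G = 95/3 and q_E = 163/6.

27.17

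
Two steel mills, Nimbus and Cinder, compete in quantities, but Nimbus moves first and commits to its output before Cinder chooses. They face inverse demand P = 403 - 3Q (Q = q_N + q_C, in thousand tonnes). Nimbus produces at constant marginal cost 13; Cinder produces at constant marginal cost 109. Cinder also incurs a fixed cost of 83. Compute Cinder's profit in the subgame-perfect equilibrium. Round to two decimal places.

Solve by backward induction. Given q_N, the follower Cinder maximises π_C = (403 - 3q_N - 3q_C)q_C - 109q_C.
Follower FOC: 294 - 3q_N - 6q_C = 0, so q_C(q_N) = (294 - 3q_N)/6.
Nimbus substitutes q_C(q_N) into its own profit: π_N = q_N(403 - 3q_N - (294 - 3q_N)/2) - 13q_N = (256 - (3/2)q_N)q_N - 13q_N.
Maximising: ∂π_N/∂q_N = 243 - 3q_N = 0, giving q_N = 81.
Then q_C = (294 - 3·81)/6 = 17/2.
Price P = 403 - 3·(179/2) = 269/2.
Cinder's profit: (269/2 - 109)·(17/2) - 83 = 535/4.

133.75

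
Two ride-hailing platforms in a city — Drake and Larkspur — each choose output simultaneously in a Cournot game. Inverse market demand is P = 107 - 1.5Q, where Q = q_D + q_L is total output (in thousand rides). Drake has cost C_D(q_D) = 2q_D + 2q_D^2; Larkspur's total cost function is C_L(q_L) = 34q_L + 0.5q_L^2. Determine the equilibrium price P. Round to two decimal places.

68.32

Drake's profit: π_D = (107 - 1.5Q)q_D - (2q_D + 2q_D²). Setting ∂π_D/∂q_D = 0: 105 - 7q_D - (3/2)(q_L) = 0.
Larkspur's first-order condition: 73 - 4q_L - (3/2)(q_D) = 0.
So q_D = (105 - (3/2)q_L)/7 and q_L = (73 - (3/2)q_D)/4.
Solving the pair: q_D = 1242/103, q_L = 1414/103.
Total output Q = 25.7864, so price P = 107 - (3/2)·25.7864 = 68.3204.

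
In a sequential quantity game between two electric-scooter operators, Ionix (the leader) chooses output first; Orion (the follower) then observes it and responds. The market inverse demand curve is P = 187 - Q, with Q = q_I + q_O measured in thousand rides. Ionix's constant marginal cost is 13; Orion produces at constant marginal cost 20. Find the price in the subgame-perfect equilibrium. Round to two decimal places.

The follower Orion best-responds to any q_I: π_O = (187 - Q)q_O - 20q_O.
Setting the follower's marginal profit to zero, 167 - q_I - 2q_O = 0, i.e. q_O = (167 - q_I)/2.
The leader anticipates this reaction. Substituting into P = 187 - Q gives P = 207/2 - (1/2)q_I, so π_I = (207/2 - (1/2)q_I)q_I - 13q_I.
Maximising: ∂π_I/∂q_I = 181/2 - q_I = 0, giving q_I = 181/2.
Then q_O = (167 - 181/2)/2 = 153/4.
Total output Q = 515/4, so price P = 187 - 515/4 = 233/4.

58.25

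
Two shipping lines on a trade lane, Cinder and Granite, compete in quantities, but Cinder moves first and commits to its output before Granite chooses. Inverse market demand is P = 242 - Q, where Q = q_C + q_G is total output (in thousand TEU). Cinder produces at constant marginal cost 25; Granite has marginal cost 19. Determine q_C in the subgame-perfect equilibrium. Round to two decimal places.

Solve by backward induction. Given q_C, the follower Granite maximises π_G = (242 - q_C - q_G)q_G - 19q_G.
∂π_G/∂q_G = 223 - q_C - 2q_G = 0 gives the reaction function q_G = (223 - q_C)/2.
The leader anticipates this reaction. Substituting into P = 242 - Q gives P = 261/2 - (1/2)q_C, so π_C = (261/2 - (1/2)q_C)q_C - 25q_C.
The leader's first-order condition 211/2 - q_C = 0 yields q_C = 211/2.
Then q_G = (223 - 211/2)/2 = 235/4.

105.50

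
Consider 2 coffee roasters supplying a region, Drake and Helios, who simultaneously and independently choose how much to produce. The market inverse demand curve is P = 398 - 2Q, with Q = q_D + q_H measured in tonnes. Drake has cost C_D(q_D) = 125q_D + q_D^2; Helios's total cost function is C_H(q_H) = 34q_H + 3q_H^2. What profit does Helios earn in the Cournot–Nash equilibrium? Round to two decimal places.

4277.81

Drake's profit: π_D = (398 - 2Q)q_D - (125q_D + q_D²). Setting ∂π_D/∂q_D = 0: 273 - 6q_D - 2(q_H) = 0.
Helios's profit: π_H = (398 - 2Q)q_H - (34q_H + 3q_H²). Setting ∂π_H/∂q_H = 0: 364 - 10q_H - 2(q_D) = 0.
So q_D = (273 - 2q_H)/6 and q_H = (364 - 2q_D)/10.
Substituting one into the other gives q_D = 143/4 and q_H = 117/4.
Price P = 398 - 2·65 = 268.
Helios's profit: 268·(117/4) - 34·(117/4) - 3(117/4)² = 4277.8125.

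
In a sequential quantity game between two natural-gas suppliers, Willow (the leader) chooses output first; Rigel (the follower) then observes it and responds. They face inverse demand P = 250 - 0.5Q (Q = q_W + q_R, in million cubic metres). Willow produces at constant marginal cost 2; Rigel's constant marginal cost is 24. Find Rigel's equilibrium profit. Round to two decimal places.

4140.50

The follower Rigel best-responds to any q_W: π_R = (250 - 0.5Q)q_R - 24q_R.
Follower FOC: 226 - (1/2)q_W - q_R = 0, so q_R(q_W) = (226 - (1/2)q_W).
Willow substitutes q_R(q_W) into its own profit: π_W = q_W(250 - (1/2)q_W - (226 - (1/2)q_W)/2) - 2q_W = (137 - (1/4)q_W)q_W - 2q_W.
Maximising: ∂π_W/∂q_W = 135 - (1/2)q_W = 0, giving q_W = 270.
Then q_R = (226 - (1/2)·270) = 91.
Price P = 250 - (1/2)·361 = 139/2.
Rigel's profit: (139/2 - 24)·91 = 4140.5000.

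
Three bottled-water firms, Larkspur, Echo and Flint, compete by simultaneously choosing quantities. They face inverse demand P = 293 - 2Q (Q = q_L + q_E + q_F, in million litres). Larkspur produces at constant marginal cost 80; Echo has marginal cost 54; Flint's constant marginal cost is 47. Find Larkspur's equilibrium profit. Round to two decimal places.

Larkspur's profit: π_L = (293 - 2Q)q_L - (80q_L). Setting ∂π_L/∂q_L = 0: 213 - 4q_L - 2(q_E + q_F) = 0.
Echo's profit: π_E = (293 - 2Q)q_E - (54q_E). Setting ∂π_E/∂q_E = 0: 239 - 4q_E - 2(q_L + q_F) = 0.
Flint's profit: π_F = (293 - 2Q)q_F - (47q_F). Setting ∂π_F/∂q_F = 0: 246 - 4q_F - 2(q_L + q_E) = 0.
Adding the 3 first-order conditions: 698 − 8Q = 0, so Q = 349/4.
Back-substituting: q_L = (213 − 349/2)/2 = 77/4, q_E = (239 − 349/2)/2 = 129/4, q_F = (246 − 349/2)/2 = 143/4.
Price P = 293 - 2·(349/4) = 237/2.
Larkspur's profit: (237/2 - 80)·(77/4) = 741.1250.

741.13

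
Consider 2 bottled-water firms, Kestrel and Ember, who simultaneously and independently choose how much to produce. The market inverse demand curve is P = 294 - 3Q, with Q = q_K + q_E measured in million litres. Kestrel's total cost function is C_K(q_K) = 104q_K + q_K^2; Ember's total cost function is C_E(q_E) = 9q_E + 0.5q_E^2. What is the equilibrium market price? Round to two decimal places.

Kestrel's profit: π_K = (294 - 3Q)q_K - (104q_K + q_K²). Setting ∂π_K/∂q_K = 0: 190 - 8q_K - 3(q_E) = 0.
Ember's first-order condition: 285 - 7q_E - 3(q_K) = 0.
Rearranging gives the reaction functions q_K = (190 - 3q_E)/8 and q_E = (285 - 3q_K)/7.
Substituting one into the other gives q_K = 475/47 and q_E = 1710/47.
Total output Q = 46.4894, so price P = 294 - 3·46.4894 = 154.5319.

154.53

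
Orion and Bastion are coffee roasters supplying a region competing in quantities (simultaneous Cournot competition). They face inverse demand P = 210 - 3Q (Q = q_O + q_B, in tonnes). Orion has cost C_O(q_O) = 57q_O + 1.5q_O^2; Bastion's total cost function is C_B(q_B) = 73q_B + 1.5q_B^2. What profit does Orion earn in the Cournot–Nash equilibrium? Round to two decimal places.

810.03

Orion's profit: π_O = (210 - 3Q)q_O - (57q_O + (3/2)q_O²). Setting ∂π_O/∂q_O = 0: 153 - 9q_O - 3(q_B) = 0.
Bastion's profit: π_B = (210 - 3Q)q_B - (73q_B + (3/2)q_B²). Setting ∂π_B/∂q_B = 0: 137 - 9q_B - 3(q_O) = 0.
Rearranging gives the reaction functions q_O = (153 - 3q_B)/9 and q_B = (137 - 3q_O)/9.
Solving the pair: q_O = 161/12, q_B = 43/4.
Price P = 210 - 3·(145/6) = 275/2.
Orion's profit: (275/2)·(161/12) - 57·(161/12) - (3/2)(161/12)² = 810.0313.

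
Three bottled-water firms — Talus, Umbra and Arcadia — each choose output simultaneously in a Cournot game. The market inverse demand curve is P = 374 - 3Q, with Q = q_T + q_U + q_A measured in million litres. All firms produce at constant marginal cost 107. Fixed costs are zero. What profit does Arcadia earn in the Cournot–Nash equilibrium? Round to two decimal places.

A representative firm's profit is π_i = q_i(374 - 3Q) - 107q_i.
First-order condition (treating rivals' output as given): 267 - 6q_i - 3·Σ_{j≠i} q_j = 0.
With identical firms every q_j equals q_i, so Σ_{j≠i} q_j = 2q_i and 267 = 12q_i, giving q_i = 89/4.
Price P = 374 - 3·(267/4) = 695/4.
Arcadia's profit: (695/4 - 107)·(89/4) = 1485.1875.

1485.19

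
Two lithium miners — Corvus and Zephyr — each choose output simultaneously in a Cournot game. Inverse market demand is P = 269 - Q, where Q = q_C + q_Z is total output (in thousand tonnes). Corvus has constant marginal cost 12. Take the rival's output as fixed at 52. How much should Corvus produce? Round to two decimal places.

102.50

With the rival's output fixed at 52, Corvus's profit is π_C = (269 - 52 - q_C)q_C - (12q_C) = (217 - q_C)q_C - (12q_C).
∂π_C/∂q_C = 205 - 2q_C = 0, so q_C = 205/2.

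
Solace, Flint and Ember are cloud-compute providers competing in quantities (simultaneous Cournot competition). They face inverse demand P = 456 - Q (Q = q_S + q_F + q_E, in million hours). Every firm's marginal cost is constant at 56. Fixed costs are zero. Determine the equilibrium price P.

156

A representative firm's profit is π_i = q_i(456 - Q) - 56q_i.
Setting ∂π_i/∂q_i = 0 with rivals' quantities fixed: 400 - 2q_i - Σ_{j≠i} q_j = 0.
By symmetry each firm produces the same amount; substituting Σ_{j≠i} q_j = 2q_i yields q_i = 400/4 = 100.
Total output Q = 300, so price P = 456 - 300 = 156.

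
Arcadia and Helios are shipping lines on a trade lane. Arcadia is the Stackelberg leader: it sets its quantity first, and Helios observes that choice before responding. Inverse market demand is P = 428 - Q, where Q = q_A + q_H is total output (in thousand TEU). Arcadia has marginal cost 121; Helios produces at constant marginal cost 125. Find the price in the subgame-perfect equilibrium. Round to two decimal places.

198.75

The follower Helios best-responds to any q_A: π_H = (428 - Q)q_H - 125q_H.
Setting the follower's marginal profit to zero, 303 - q_A - 2q_H = 0, i.e. q_H = (303 - q_A)/2.
Arcadia substitutes q_H(q_A) into its own profit: π_A = q_A(428 - q_A - (303 - q_A)/2) - 121q_A = (553/2 - (1/2)q_A)q_A - 121q_A.
Maximising: ∂π_A/∂q_A = 311/2 - q_A = 0, giving q_A = 311/2.
Then q_H = (303 - 311/2)/2 = 295/4.
Total output Q = 917/4, so price P = 428 - 917/4 = 795/4.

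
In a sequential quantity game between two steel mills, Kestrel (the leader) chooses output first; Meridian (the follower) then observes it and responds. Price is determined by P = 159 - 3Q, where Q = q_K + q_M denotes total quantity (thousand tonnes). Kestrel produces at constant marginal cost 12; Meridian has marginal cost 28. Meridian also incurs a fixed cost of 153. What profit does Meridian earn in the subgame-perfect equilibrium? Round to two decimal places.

51.19

The follower Meridian best-responds to any q_K: π_M = (159 - 3Q)q_M - 28q_M.
Setting the follower's marginal profit to zero, 131 - 3q_K - 6q_M = 0, i.e. q_M = (131 - 3q_K)/6.
The leader anticipates this reaction. Substituting into P = 159 - 3Q gives P = 187/2 - (3/2)q_K, so π_K = (187/2 - (3/2)q_K)q_K - 12q_K.
Maximising: ∂π_K/∂q_K = 163/2 - 3q_K = 0, giving q_K = 163/6.
Then q_M = (131 - 3·(163/6))/6 = 33/4.
Price P = 159 - 3·(425/12) = 211/4.
Meridian's profit: (211/4 - 28)·(33/4) - 153 = 819/16.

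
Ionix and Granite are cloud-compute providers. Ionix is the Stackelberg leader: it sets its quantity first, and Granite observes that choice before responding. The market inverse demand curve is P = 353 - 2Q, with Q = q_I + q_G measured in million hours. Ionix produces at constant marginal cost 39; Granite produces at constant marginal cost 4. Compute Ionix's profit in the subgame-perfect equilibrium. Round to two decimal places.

4865.06

The follower Granite best-responds to any q_I: π_G = (353 - 2Q)q_G - 4q_G.
∂π_G/∂q_G = 349 - 2q_I - 4q_G = 0 gives the reaction function q_G = (349 - 2q_I)/4.
The leader anticipates this reaction. Substituting into P = 353 - 2Q gives P = 357/2 - q_I, so π_I = (357/2 - q_I)q_I - 39q_I.
Maximising: ∂π_I/∂q_I = 279/2 - 2q_I = 0, giving q_I = 279/4.
Then q_G = (349 - 2·(279/4))/4 = 419/8.
Price P = 353 - 2·(977/8) = 435/4.
Ionix's profit: (435/4 - 39)·(279/4) = 4865.0625.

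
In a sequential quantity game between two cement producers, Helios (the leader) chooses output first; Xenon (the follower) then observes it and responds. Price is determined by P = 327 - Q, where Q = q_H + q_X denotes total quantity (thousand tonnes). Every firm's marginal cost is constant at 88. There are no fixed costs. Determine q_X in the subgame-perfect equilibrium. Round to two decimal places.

The follower Xenon best-responds to any q_H: π_X = (327 - Q)q_X - 88q_X.
∂π_X/∂q_X = 239 - q_H - 2q_X = 0 gives the reaction function q_X = (239 - q_H)/2.
The leader anticipates this reaction. Substituting into P = 327 - Q gives P = 415/2 - (1/2)q_H, so π_H = (415/2 - (1/2)q_H)q_H - 88q_H.
The leader's first-order condition 239/2 - q_H = 0 yields q_H = 239/2.
Then q_X = (239 - 239/2)/2 = 239/4.

59.75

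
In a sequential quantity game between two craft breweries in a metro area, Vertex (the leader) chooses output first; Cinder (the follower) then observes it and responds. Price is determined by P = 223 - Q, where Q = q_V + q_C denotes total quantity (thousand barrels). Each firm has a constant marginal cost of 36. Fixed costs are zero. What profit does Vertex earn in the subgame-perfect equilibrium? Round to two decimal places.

4371.13

The follower Cinder best-responds to any q_V: π_C = (223 - Q)q_C - 36q_C.
Follower FOC: 187 - q_V - 2q_C = 0, so q_C(q_V) = (187 - q_V)/2.
The leader anticipates this reaction. Substituting into P = 223 - Q gives P = 259/2 - (1/2)q_V, so π_V = (259/2 - (1/2)q_V)q_V - 36q_V.
Maximising: ∂π_V/∂q_V = 187/2 - q_V = 0, giving q_V = 187/2.
Then q_C = (187 - 187/2)/2 = 187/4.
Price P = 223 - 561/4 = 331/4.
Vertex's profit: (331/4 - 36)·(187/2) = 4371.1250.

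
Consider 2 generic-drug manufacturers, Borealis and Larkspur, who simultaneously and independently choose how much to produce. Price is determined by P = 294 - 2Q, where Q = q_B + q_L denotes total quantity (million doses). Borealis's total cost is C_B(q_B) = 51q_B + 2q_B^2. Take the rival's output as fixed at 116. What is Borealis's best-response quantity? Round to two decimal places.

1.38

With the rival's output fixed at 116, Borealis's profit is π_B = (294 - 2·116 - 2q_B)q_B - (51q_B + 2q_B²) = (62 - 2q_B)q_B - (51q_B + 2q_B²).
∂π_B/∂q_B = 11 - 8q_B = 0, so q_B = 11/8.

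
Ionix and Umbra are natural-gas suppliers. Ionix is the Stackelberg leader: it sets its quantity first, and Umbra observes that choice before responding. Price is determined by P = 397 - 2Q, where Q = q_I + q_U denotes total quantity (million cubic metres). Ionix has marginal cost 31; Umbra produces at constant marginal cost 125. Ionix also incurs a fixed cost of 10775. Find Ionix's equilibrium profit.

The follower Umbra best-responds to any q_I: π_U = (397 - 2Q)q_U - 125q_U.
Follower FOC: 272 - 2q_I - 4q_U = 0, so q_U(q_I) = (272 - 2q_I)/4.
Ionix substitutes q_U(q_I) into its own profit: π_I = q_I(397 - 2q_I - (272 - 2q_I)/2) - 31q_I = (261 - q_I)q_I - 31q_I.
The leader's first-order condition 230 - 2q_I = 0 yields q_I = 115.
Then q_U = (272 - 2·115)/4 = 21/2.
Price P = 397 - 2·(251/2) = 146.
Ionix's profit: (146 - 31)·115 - 10775 = 2450.

2450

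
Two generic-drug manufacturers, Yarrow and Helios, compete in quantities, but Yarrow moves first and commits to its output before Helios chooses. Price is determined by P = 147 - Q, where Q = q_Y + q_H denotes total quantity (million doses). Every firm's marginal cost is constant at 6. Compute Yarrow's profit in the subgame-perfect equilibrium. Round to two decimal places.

2485.13

Solve by backward induction. Given q_Y, the follower Helios maximises π_H = (147 - q_Y - q_H)q_H - 6q_H.
Setting the follower's marginal profit to zero, 141 - q_Y - 2q_H = 0, i.e. q_H = (141 - q_Y)/2.
The leader anticipates this reaction. Substituting into P = 147 - Q gives P = 153/2 - (1/2)q_Y, so π_Y = (153/2 - (1/2)q_Y)q_Y - 6q_Y.
The leader's first-order condition 141/2 - q_Y = 0 yields q_Y = 141/2.
Then q_H = (141 - 141/2)/2 = 141/4.
Price P = 147 - 423/4 = 165/4.
Yarrow's profit: (165/4 - 6)·(141/2) = 2485.1250.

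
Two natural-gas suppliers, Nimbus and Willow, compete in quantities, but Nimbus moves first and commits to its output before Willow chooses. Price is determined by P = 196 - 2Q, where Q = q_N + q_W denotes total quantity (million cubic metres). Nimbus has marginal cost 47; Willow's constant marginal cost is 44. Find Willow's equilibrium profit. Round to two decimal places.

Solve by backward induction. Given q_N, the follower Willow maximises π_W = (196 - 2q_N - 2q_W)q_W - 44q_W.
Setting the follower's marginal profit to zero, 152 - 2q_N - 4q_W = 0, i.e. q_W = (152 - 2q_N)/4.
The leader anticipates this reaction. Substituting into P = 196 - 2Q gives P = 120 - q_N, so π_N = (120 - q_N)q_N - 47q_N.
Maximising: ∂π_N/∂q_N = 73 - 2q_N = 0, giving q_N = 73/2.
Then q_W = (152 - 2·(73/2))/4 = 79/4.
Price P = 196 - 2·(225/4) = 167/2.
Willow's profit: (167/2 - 44)·(79/4) = 780.1250.

780.13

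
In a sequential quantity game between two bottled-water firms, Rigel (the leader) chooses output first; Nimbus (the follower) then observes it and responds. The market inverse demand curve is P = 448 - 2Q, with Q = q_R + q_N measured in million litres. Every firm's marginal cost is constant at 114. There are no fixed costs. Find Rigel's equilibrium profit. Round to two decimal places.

Solve by backward induction. Given q_R, the follower Nimbus maximises π_N = (448 - 2q_R - 2q_N)q_N - 114q_N.
∂π_N/∂q_N = 334 - 2q_R - 4q_N = 0 gives the reaction function q_N = (334 - 2q_R)/4.
The leader anticipates this reaction. Substituting into P = 448 - 2Q gives P = 281 - q_R, so π_R = (281 - q_R)q_R - 114q_R.
Maximising: ∂π_R/∂q_R = 167 - 2q_R = 0, giving q_R = 167/2.
Then q_N = (334 - 2·(167/2))/4 = 167/4.
Price P = 448 - 2·(501/4) = 395/2.
Rigel's profit: (395/2 - 114)·(167/2) = 6972.2500.

6972.25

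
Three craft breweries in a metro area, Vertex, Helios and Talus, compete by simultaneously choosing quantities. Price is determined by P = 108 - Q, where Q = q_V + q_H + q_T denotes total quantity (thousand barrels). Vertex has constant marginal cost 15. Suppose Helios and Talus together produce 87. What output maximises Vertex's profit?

3

With rivals' combined output fixed at 87, Vertex's profit is π_V = (108 - 87 - q_V)q_V - (15q_V) = (21 - q_V)q_V - (15q_V).
∂π_V/∂q_V = 6 - 2q_V = 0, so q_V = 3.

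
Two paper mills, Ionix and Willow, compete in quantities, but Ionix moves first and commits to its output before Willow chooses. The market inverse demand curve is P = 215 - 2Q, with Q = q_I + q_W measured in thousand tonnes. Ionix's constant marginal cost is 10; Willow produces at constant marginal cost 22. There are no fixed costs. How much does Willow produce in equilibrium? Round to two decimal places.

21.13

Solve by backward induction. Given q_I, the follower Willow maximises π_W = (215 - 2q_I - 2q_W)q_W - 22q_W.
∂π_W/∂q_W = 193 - 2q_I - 4q_W = 0 gives the reaction function q_W = (193 - 2q_I)/4.
The leader anticipates this reaction. Substituting into P = 215 - 2Q gives P = 237/2 - q_I, so π_I = (237/2 - q_I)q_I - 10q_I.
Maximising: ∂π_I/∂q_I = 217/2 - 2q_I = 0, giving q_I = 217/4.
Then q_W = (193 - 2·(217/4))/4 = 169/8.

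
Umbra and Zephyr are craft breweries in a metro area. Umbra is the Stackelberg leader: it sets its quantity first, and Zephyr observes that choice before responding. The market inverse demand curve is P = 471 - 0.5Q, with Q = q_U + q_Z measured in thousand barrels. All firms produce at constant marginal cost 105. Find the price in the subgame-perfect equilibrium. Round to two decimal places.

Solve by backward induction. Given q_U, the follower Zephyr maximises π_Z = (471 - (1/2)q_U - (1/2)q_Z)q_Z - 105q_Z.
Setting the follower's marginal profit to zero, 366 - (1/2)q_U - q_Z = 0, i.e. q_Z = (366 - (1/2)q_U).
Umbra substitutes q_Z(q_U) into its own profit: π_U = q_U(471 - (1/2)q_U - (366 - (1/2)q_U)/2) - 105q_U = (288 - (1/4)q_U)q_U - 105q_U.
The leader's first-order condition 183 - (1/2)q_U = 0 yields q_U = 366.
Then q_Z = (366 - (1/2)·366) = 183.
Total output Q = 549, so price P = 471 - (1/2)·549 = 393/2.

196.50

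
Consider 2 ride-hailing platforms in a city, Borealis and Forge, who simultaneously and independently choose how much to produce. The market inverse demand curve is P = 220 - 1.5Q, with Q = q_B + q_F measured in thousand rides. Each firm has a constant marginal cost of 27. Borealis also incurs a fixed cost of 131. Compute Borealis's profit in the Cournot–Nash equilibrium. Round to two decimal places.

A representative firm's profit is π_i = q_i(220 - 1.5Q) - 27q_i.
Setting ∂π_i/∂q_i = 0 with rivals' quantities fixed: 193 - 3q_i - (3/2)q_j = 0.
By symmetry each firm produces the same amount; substituting q_j = q_i yields q_i = 193/(9/2) = 386/9.
Price P = 220 - (3/2)·(772/9) = 274/3.
Borealis's profit: (274/3 - 27)·(386/9) - 131 = 2628.1852.

2628.19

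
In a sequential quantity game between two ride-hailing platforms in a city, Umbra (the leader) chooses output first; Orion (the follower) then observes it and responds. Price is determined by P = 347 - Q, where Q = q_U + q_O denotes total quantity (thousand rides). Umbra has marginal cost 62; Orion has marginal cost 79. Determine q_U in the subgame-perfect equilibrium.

Solve by backward induction. Given q_U, the follower Orion maximises π_O = (347 - q_U - q_O)q_O - 79q_O.
∂π_O/∂q_O = 268 - q_U - 2q_O = 0 gives the reaction function q_O = (268 - q_U)/2.
The leader anticipates this reaction. Substituting into P = 347 - Q gives P = 213 - (1/2)q_U, so π_U = (213 - (1/2)q_U)q_U - 62q_U.
Maximising: ∂π_U/∂q_U = 151 - q_U = 0, giving q_U = 151.
Then q_O = (268 - 151)/2 = 117/2.

151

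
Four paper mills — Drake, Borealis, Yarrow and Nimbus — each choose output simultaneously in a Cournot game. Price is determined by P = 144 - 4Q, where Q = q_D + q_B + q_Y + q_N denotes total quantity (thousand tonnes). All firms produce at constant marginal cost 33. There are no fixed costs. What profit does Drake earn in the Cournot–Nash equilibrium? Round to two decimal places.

Each firm earns π_i = (144 - 4Q)q_i - 33q_i.
First-order condition (treating rivals' output as given): 111 - 8q_i - 4·Σ_{j≠i} q_j = 0.
With identical firms every q_j equals q_i, so Σ_{j≠i} q_j = 3q_i and 111 = 20q_i, giving q_i = 111/20.
Price P = 144 - 4·(111/5) = 276/5.
Drake's profit: (276/5 - 33)·(111/20) = 123.2100.

123.21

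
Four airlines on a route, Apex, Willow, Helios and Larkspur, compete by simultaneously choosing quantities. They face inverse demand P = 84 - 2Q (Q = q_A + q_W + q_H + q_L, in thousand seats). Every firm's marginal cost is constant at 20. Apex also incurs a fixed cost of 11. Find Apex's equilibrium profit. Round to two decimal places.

70.92

Each firm earns π_i = (84 - 2Q)q_i - 20q_i.
Setting ∂π_i/∂q_i = 0 with rivals' quantities fixed: 64 - 4q_i - 2·Σ_{j≠i} q_j = 0.
With identical firms every q_j equals q_i, so Σ_{j≠i} q_j = 3q_i and 64 = 10q_i, giving q_i = 32/5.
Price P = 84 - 2·(128/5) = 164/5.
Apex's profit: (164/5 - 20)·(32/5) - 11 = 1773/25.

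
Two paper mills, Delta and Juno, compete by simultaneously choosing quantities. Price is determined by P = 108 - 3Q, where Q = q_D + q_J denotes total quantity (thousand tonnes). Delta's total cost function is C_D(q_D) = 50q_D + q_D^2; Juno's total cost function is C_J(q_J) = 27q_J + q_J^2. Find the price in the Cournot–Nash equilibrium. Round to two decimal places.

Delta's profit: π_D = (108 - 3Q)q_D - (50q_D + q_D²). Setting ∂π_D/∂q_D = 0: 58 - 8q_D - 3(q_J) = 0.
Juno's profit: π_J = (108 - 3Q)q_J - (27q_J + q_J²). Setting ∂π_J/∂q_J = 0: 81 - 8q_J - 3(q_D) = 0.
Best responses: q_D = (58 - 3q_J)/8, q_J = (81 - 3q_D)/8.
Solving the pair: q_D = 221/55, q_J = 474/55.
Total output Q = 139/11, so price P = 108 - 3·(139/11) = 771/11.

70.09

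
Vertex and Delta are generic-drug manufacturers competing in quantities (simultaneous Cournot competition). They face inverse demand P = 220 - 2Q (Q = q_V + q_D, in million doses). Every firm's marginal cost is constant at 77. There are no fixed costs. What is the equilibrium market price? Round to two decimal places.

A representative firm's profit is π_i = q_i(220 - 2Q) - 77q_i.
First-order condition (treating rivals' output as given): 143 - 4q_i - 2q_j = 0.
With identical firms every q_j equals q_i, so q_j = q_i and 143 = 6q_i, giving q_i = 143/6.
Total output Q = 143/3, so price P = 220 - 2·(143/3) = 374/3.

124.67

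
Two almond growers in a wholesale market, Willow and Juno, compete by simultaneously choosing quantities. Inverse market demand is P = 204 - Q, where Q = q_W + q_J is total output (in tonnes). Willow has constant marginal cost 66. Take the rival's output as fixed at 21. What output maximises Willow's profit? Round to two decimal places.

58.50

With the rival's output fixed at 21, Willow's profit is π_W = (204 - 21 - q_W)q_W - (66q_W) = (183 - q_W)q_W - (66q_W).
∂π_W/∂q_W = 117 - 2q_W = 0, so q_W = 117/2.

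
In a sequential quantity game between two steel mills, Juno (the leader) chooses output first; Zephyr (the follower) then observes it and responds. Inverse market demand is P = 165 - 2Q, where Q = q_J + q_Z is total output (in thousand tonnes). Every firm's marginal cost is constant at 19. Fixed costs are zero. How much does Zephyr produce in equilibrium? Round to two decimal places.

18.25

Solve by backward induction. Given q_J, the follower Zephyr maximises π_Z = (165 - 2q_J - 2q_Z)q_Z - 19q_Z.
Follower FOC: 146 - 2q_J - 4q_Z = 0, so q_Z(q_J) = (146 - 2q_J)/4.
The leader anticipates this reaction. Substituting into P = 165 - 2Q gives P = 92 - q_J, so π_J = (92 - q_J)q_J - 19q_J.
Maximising: ∂π_J/∂q_J = 73 - 2q_J = 0, giving q_J = 73/2.
Then q_Z = (146 - 2·(73/2))/4 = 73/4.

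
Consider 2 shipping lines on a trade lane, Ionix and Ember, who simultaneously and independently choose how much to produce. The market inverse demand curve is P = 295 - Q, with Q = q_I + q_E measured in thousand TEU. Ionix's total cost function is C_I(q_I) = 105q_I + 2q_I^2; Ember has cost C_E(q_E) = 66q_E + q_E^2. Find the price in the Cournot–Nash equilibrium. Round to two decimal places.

Ionix's profit: π_I = (295 - Q)q_I - (105q_I + 2q_I²). Setting ∂π_I/∂q_I = 0: 190 - 6q_I - (q_E) = 0.
Ember's profit: π_E = (295 - Q)q_E - (66q_E + q_E²). Setting ∂π_E/∂q_E = 0: 229 - 4q_E - (q_I) = 0.
So q_I = (190 - q_E)/6 and q_E = (229 - q_I)/4.
Solving the pair: q_I = 531/23, q_E = 1184/23.
Total output Q = 1715/23, so price P = 295 - 1715/23 = 220.4348.

220.43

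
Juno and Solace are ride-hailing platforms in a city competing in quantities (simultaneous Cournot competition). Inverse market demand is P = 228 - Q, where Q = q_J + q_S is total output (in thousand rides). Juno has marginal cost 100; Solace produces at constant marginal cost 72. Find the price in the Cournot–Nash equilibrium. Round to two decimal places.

133.33

Juno's profit: π_J = (228 - Q)q_J - (100q_J). Setting ∂π_J/∂q_J = 0: 128 - 2q_J - (q_S) = 0.
Solace's profit: π_S = (228 - Q)q_S - (72q_S). Setting ∂π_S/∂q_S = 0: 156 - 2q_S - (q_J) = 0.
Rearranging gives the reaction functions q_J = (128 - q_S)/2 and q_S = (156 - q_J)/2.
Solving the pair: q_J = 100/3, q_S = 184/3.
Total output Q = 284/3, so price P = 228 - 284/3 = 400/3.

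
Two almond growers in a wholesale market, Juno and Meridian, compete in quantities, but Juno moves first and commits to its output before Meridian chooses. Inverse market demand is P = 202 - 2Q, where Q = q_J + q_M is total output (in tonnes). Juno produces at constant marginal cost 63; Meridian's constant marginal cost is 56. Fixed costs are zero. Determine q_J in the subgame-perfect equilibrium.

Solve by backward induction. Given q_J, the follower Meridian maximises π_M = (202 - 2q_J - 2q_M)q_M - 56q_M.
Setting the follower's marginal profit to zero, 146 - 2q_J - 4q_M = 0, i.e. q_M = (146 - 2q_J)/4.
The leader anticipates this reaction. Substituting into P = 202 - 2Q gives P = 129 - q_J, so π_J = (129 - q_J)q_J - 63q_J.
Maximising: ∂π_J/∂q_J = 66 - 2q_J = 0, giving q_J = 33.
Then q_M = (146 - 2·33)/4 = 20.

33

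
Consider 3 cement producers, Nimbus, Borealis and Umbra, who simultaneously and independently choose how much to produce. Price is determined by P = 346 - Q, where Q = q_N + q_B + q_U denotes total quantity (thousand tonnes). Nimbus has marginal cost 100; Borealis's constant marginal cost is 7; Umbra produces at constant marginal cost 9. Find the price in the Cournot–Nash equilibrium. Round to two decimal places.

Nimbus's profit: π_N = (346 - Q)q_N - (100q_N). Setting ∂π_N/∂q_N = 0: 246 - 2q_N - (q_B + q_U) = 0.
Borealis's first-order condition: 339 - 2q_B - (q_N + q_U) = 0.
Umbra's first-order condition: 337 - 2q_U - (q_N + q_B) = 0.
Summing all 3 equations gives 922 − 4Q = 0, hence Q = 461/2.
Back-substituting: q_N = (246 − 461/2) = 31/2, q_B = (339 − 461/2) = 217/2, q_U = (337 − 461/2) = 213/2.
Total output Q = 461/2, so price P = 346 - 461/2 = 231/2.

115.50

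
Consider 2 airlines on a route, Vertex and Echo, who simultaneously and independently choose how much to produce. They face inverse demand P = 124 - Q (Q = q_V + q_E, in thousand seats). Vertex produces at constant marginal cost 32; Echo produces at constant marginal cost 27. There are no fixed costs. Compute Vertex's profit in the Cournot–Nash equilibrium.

Vertex's profit: π_V = (124 - Q)q_V - (32q_V). Setting ∂π_V/∂q_V = 0: 92 - 2q_V - (q_E) = 0.
Echo's profit: π_E = (124 - Q)q_E - (27q_E). Setting ∂π_E/∂q_E = 0: 97 - 2q_E - (q_V) = 0.
Rearranging gives the reaction functions q_V = (92 - q_E)/2 and q_E = (97 - q_V)/2.
Substituting one into the other gives q_V = 29 and q_E = 34.
Price P = 124 - 63 = 61.
Vertex's profit: (61 - 32)·29 = 841.

841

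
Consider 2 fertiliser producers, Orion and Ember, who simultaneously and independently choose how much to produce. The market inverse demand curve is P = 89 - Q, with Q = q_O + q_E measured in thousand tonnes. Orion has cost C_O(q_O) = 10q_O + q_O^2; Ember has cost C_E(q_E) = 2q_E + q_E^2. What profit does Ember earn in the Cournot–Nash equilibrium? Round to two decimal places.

643.21

Orion's profit: π_O = (89 - Q)q_O - (10q_O + q_O²). Setting ∂π_O/∂q_O = 0: 79 - 4q_O - (q_E) = 0.
Ember's first-order condition: 87 - 4q_E - (q_O) = 0.
Rearranging gives the reaction functions q_O = (79 - q_E)/4 and q_E = (87 - q_O)/4.
Solving the pair: q_O = 229/15, q_E = 269/15.
Price P = 89 - 166/5 = 279/5.
Ember's profit: (279/5)·(269/15) - 2·(269/15) - (269/15)² = 643.2089.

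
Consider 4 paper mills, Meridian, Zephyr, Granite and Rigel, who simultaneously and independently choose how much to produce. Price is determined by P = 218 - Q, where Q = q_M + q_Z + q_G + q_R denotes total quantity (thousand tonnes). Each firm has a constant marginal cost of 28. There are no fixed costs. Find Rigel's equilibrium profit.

A representative firm's profit is π_i = q_i(218 - Q) - 28q_i.
Setting ∂π_i/∂q_i = 0 with rivals' quantities fixed: 190 - 2q_i - Σ_{j≠i} q_j = 0.
With identical firms every q_j equals q_i, so Σ_{j≠i} q_j = 3q_i and 190 = 5q_i, giving q_i = 38.
Price P = 218 - 152 = 66.
Rigel's profit: (66 - 28)·38 = 1444.

1444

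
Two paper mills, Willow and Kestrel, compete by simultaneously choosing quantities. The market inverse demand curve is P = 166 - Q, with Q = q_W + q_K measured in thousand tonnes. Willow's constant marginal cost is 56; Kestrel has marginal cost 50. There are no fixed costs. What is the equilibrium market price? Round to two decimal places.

Willow's profit: π_W = (166 - Q)q_W - (56q_W). Setting ∂π_W/∂q_W = 0: 110 - 2q_W - (q_K) = 0.
Kestrel's first-order condition: 116 - 2q_K - (q_W) = 0.
Rearranging gives the reaction functions q_W = (110 - q_K)/2 and q_K = (116 - q_W)/2.
Substituting one into the other gives q_W = 104/3 and q_K = 122/3.
Total output Q = 226/3, so price P = 166 - 226/3 = 272/3.

90.67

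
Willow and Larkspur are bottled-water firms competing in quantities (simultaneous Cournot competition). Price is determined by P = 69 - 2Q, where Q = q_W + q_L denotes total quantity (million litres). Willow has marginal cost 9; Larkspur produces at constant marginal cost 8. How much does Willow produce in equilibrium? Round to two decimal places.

9.83

Willow's profit: π_W = (69 - 2Q)q_W - (9q_W). Setting ∂π_W/∂q_W = 0: 60 - 4q_W - 2(q_L) = 0.
Larkspur's first-order condition: 61 - 4q_L - 2(q_W) = 0.
Best responses: q_W = (60 - 2q_L)/4, q_L = (61 - 2q_W)/4.
Solving the pair: q_W = 59/6, q_L = 31/3.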